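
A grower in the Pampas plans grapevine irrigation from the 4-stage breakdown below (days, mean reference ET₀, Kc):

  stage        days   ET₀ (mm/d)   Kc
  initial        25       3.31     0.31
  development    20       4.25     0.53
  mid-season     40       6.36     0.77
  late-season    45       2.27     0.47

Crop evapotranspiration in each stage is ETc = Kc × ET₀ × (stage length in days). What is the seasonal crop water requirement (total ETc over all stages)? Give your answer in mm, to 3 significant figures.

315 mm

initial: 0.31 × 3.31 × 25 = 25.65 mm
development: 0.53 × 4.25 × 20 = 45.05 mm
mid-season: 0.77 × 6.36 × 40 = 195.89 mm
late-season: 0.47 × 2.27 × 45 = 48.01 mm
Seasonal total = 314.60 mm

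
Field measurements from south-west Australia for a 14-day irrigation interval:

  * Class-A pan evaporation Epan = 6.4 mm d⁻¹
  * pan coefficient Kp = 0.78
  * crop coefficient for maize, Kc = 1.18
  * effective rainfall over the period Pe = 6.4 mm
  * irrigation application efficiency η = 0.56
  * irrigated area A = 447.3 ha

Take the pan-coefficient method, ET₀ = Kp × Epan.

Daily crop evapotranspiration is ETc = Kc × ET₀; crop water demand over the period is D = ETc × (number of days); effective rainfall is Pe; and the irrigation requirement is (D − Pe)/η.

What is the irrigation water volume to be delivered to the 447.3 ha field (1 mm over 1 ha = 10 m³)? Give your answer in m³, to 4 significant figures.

ET₀ = 0.78 × 6.4 = 4.9920 mm/d
ETc = Kc × ET₀ = 1.18 × 4.9920 = 5.8906 mm/d
Crop demand D = ETc × 14 d = 5.8906 × 14 = 82.468 mm
D − Pe = 82.468 − 6.4 = 76.068 mm
Gross irrigation = 76.068 / 0.56 = 135.836 mm
Volume = 135.836 mm × 447.3 ha × 10 = 607594.4 m³

607600 m³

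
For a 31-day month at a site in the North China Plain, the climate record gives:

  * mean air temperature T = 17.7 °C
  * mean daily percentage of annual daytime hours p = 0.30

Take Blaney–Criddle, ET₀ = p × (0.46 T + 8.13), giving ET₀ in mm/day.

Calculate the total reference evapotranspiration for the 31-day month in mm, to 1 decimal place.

151.3 mm

ET₀ = 0.30 × (0.46 × 17.7 + 8.13) = 0.30 × 16.272 = 4.8816 mm/d
Monthly total = 4.8816 × 31 = 151.330 mm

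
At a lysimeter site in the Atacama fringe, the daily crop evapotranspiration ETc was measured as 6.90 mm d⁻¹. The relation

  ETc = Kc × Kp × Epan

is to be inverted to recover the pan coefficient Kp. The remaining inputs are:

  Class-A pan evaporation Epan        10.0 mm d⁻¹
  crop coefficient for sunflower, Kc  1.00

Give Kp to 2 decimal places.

ETc = Kc × Kp × Epan  ⇒  Kp = ETc / (Kc × Epan)
Kp = 6.90 / (1.00 × 10.0) = 6.90 / 10.000 = 0.6900

0.69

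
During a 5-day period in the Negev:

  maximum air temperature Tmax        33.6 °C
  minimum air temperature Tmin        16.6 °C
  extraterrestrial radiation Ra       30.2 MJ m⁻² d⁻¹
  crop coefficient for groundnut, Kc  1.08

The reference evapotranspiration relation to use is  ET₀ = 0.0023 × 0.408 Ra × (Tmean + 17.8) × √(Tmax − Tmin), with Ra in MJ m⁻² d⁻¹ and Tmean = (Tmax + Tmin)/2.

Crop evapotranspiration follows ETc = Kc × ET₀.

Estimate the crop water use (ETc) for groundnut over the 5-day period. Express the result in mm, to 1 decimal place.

Tmean = (33.6 + 16.6)/2 = 25.10 °C
0.408 Ra = 0.408 × 30.2 = 12.3216 mm/d equivalent
ET₀ = 0.0023 × 12.3216 × (25.10 + 17.8) × √17.0 = 0.0023 × 12.3216 × 42.90 × 4.1231 = 5.0128 mm/d
ETc = Kc × ET₀ = 1.08 × 5.0128 = 5.4138 mm/d
Over 5 days: 5.4138 × 5 = 27.069 mm

27.1 mm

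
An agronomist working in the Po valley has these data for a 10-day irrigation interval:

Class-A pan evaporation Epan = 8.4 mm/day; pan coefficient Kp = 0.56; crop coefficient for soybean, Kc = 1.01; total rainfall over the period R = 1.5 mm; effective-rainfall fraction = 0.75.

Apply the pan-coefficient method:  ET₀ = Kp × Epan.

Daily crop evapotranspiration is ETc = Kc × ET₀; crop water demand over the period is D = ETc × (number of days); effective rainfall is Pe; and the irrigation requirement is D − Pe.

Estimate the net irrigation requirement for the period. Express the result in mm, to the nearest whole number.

46 mm

ET₀ = 0.56 × 8.4 = 4.7040 mm/d
ETc = Kc × ET₀ = 1.01 × 4.7040 = 4.7510 mm/d
Crop demand D = ETc × 10 d = 4.7510 × 10 = 47.510 mm
Pe = 0.75 × 1.5 = 1.125 mm
D − Pe = 47.510 − 1.125 = 46.385 mm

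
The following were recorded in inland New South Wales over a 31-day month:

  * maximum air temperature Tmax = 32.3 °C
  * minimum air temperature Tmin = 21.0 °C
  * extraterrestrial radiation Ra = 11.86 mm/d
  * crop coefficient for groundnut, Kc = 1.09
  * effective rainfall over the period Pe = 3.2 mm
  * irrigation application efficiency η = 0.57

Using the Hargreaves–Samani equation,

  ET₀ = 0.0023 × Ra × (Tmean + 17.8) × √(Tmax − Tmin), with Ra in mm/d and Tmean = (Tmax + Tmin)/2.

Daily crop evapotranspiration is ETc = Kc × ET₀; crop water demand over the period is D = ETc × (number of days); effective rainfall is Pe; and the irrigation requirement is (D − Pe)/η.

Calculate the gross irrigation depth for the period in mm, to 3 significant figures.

236 mm

Tmean = (32.3 + 21.0)/2 = 26.65 °C
ET₀ = 0.0023 × 11.86 × (26.65 + 17.8) × √11.3 = 0.0023 × 11.86 × 44.45 × 3.3615 = 4.0758 mm/d
ETc = Kc × ET₀ = 1.09 × 4.0758 = 4.4426 mm/d
Crop demand D = ETc × 31 d = 4.4426 × 31 = 137.721 mm
D − Pe = 137.721 − 3.2 = 134.521 mm
Gross irrigation = 134.521 / 0.57 = 236.002 mm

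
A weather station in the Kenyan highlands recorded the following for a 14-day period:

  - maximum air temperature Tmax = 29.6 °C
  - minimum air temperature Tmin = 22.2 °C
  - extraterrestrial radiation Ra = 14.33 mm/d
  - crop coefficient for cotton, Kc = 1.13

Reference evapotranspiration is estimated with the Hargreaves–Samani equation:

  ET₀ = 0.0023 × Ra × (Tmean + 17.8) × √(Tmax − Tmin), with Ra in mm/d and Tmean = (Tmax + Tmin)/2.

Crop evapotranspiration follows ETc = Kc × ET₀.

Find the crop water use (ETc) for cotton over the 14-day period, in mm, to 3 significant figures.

62.0 mm

Tmean = (29.6 + 22.2)/2 = 25.90 °C
ET₀ = 0.0023 × 14.33 × (25.90 + 17.8) × √7.4 = 0.0023 × 14.33 × 43.70 × 2.7203 = 3.9181 mm/d
ETc = Kc × ET₀ = 1.13 × 3.9181 = 4.4275 mm/d
Over 14 days: 4.4275 × 14 = 61.985 mm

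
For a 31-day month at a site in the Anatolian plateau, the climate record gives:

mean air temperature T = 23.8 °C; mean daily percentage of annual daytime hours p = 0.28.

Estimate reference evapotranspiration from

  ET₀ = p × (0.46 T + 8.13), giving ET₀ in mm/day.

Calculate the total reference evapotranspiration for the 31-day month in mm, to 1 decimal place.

165.6 mm

ET₀ = 0.28 × (0.46 × 23.8 + 8.13) = 0.28 × 19.078 = 5.3418 mm/d
Monthly total = 5.3418 × 31 = 165.596 mm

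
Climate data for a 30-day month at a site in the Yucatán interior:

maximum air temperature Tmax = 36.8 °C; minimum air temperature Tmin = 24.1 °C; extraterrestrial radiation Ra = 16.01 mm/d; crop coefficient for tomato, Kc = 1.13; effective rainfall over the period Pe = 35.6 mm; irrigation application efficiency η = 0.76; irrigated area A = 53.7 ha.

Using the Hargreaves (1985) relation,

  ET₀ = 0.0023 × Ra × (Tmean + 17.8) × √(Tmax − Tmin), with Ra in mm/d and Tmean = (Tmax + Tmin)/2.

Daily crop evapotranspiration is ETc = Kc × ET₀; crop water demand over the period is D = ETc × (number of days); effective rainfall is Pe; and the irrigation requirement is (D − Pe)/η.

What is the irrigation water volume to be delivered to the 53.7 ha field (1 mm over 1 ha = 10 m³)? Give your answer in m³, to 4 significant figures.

126500 m³

Tmean = (36.8 + 24.1)/2 = 30.45 °C
ET₀ = 0.0023 × 16.01 × (30.45 + 17.8) × √12.7 = 0.0023 × 16.01 × 48.25 × 3.5637 = 6.3317 mm/d
ETc = Kc × ET₀ = 1.13 × 6.3317 = 7.1548 mm/d
Crop demand D = ETc × 30 d = 7.1548 × 30 = 214.644 mm
D − Pe = 214.644 − 35.6 = 179.044 mm
Gross irrigation = 179.044 / 0.76 = 235.584 mm
Volume = 235.584 mm × 53.7 ha × 10 = 126508.6 m³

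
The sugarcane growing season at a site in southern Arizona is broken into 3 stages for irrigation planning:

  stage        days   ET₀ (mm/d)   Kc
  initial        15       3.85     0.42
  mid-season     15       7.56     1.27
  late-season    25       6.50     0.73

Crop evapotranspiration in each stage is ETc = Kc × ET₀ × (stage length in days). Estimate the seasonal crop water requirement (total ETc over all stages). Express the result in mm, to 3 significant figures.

initial: 0.42 × 3.85 × 15 = 24.26 mm
mid-season: 1.27 × 7.56 × 15 = 144.02 mm
late-season: 0.73 × 6.50 × 25 = 118.63 mm
Seasonal total = 286.91 mm

287 mm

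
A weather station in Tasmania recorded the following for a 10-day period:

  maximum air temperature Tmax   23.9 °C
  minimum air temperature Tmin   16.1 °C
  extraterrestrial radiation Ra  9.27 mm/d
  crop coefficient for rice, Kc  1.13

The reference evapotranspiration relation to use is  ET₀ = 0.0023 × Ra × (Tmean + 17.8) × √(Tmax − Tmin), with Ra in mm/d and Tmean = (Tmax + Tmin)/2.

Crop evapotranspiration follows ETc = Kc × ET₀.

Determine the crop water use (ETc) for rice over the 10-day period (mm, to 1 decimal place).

Tmean = (23.9 + 16.1)/2 = 20.00 °C
ET₀ = 0.0023 × 9.27 × (20.00 + 17.8) × √7.8 = 0.0023 × 9.27 × 37.80 × 2.7928 = 2.2508 mm/d
ETc = Kc × ET₀ = 1.13 × 2.2508 = 2.5434 mm/d
Over 10 days: 2.5434 × 10 = 25.434 mm

25.4 mm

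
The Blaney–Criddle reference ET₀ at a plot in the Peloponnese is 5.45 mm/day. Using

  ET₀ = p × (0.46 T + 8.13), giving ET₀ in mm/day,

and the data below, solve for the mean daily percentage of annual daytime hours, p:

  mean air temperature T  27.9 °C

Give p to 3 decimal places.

0.260

p = ET₀ / (0.46 T + 8.13) = 5.45 / (0.46 × 27.9 + 8.13) = 5.45 / 20.964 = 0.2600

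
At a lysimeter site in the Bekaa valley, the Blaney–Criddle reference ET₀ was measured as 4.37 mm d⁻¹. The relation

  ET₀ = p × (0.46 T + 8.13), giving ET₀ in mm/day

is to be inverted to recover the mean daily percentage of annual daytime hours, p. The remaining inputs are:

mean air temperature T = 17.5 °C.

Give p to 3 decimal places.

0.270

p = ET₀ / (0.46 T + 8.13) = 4.37 / (0.46 × 17.5 + 8.13) = 4.37 / 16.180 = 0.2701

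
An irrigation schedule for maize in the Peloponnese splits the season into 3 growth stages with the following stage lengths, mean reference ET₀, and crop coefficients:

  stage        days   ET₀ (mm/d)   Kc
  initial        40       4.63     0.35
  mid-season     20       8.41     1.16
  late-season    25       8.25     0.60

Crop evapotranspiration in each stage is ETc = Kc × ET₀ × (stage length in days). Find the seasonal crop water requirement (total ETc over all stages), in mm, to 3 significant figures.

initial: 0.35 × 4.63 × 40 = 64.82 mm
mid-season: 1.16 × 8.41 × 20 = 195.11 mm
late-season: 0.60 × 8.25 × 25 = 123.75 mm
Seasonal total = 383.68 mm

384 mm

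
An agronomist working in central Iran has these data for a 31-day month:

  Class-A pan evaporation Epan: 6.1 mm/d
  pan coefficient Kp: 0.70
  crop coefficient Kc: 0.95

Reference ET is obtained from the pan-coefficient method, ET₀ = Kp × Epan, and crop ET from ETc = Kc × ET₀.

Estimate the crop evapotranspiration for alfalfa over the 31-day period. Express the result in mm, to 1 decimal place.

125.8 mm

ET₀ = 0.70 × 6.1 = 4.2700 mm/d
ETc = Kc × ET₀ = 0.95 × 4.2700 = 4.0565 mm/d
Over 31 days: 4.0565 × 31 = 125.752 mm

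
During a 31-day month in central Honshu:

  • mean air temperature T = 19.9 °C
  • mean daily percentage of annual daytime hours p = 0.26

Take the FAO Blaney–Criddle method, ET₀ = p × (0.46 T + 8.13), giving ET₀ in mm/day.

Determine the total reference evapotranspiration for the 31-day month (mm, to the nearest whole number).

ET₀ = 0.26 × (0.46 × 19.9 + 8.13) = 0.26 × 17.284 = 4.4938 mm/d
Monthly total = 4.4938 × 31 = 139.308 mm

139 mm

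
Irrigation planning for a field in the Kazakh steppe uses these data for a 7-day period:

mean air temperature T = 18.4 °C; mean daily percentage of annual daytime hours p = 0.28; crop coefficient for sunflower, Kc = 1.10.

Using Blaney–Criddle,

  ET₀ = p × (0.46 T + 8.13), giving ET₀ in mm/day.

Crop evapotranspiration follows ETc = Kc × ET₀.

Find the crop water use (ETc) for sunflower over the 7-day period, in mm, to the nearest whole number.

ET₀ = 0.28 × (0.46 × 18.4 + 8.13) = 0.28 × 16.594 = 4.6463 mm/d
ETc = Kc × ET₀ = 1.10 × 4.6463 = 5.1109 mm/d
Over 7 days: 5.1109 × 7 = 35.776 mm

36 mm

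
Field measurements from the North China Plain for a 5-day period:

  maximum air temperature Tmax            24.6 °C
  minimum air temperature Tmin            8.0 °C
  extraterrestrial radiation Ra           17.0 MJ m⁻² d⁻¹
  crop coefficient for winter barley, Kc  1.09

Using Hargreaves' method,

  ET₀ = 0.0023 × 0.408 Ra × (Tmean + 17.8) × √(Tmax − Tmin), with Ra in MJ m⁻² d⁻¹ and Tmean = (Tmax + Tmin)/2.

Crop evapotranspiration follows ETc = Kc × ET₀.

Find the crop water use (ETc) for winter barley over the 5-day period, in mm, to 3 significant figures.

12.1 mm

Tmean = (24.6 + 8.0)/2 = 16.30 °C
0.408 Ra = 0.408 × 17.0 = 6.9360 mm/d equivalent
ET₀ = 0.0023 × 6.9360 × (16.30 + 17.8) × √16.6 = 0.0023 × 6.9360 × 34.10 × 4.0743 = 2.2164 mm/d
ETc = Kc × ET₀ = 1.09 × 2.2164 = 2.4159 mm/d
Over 5 days: 2.4159 × 5 = 12.080 mm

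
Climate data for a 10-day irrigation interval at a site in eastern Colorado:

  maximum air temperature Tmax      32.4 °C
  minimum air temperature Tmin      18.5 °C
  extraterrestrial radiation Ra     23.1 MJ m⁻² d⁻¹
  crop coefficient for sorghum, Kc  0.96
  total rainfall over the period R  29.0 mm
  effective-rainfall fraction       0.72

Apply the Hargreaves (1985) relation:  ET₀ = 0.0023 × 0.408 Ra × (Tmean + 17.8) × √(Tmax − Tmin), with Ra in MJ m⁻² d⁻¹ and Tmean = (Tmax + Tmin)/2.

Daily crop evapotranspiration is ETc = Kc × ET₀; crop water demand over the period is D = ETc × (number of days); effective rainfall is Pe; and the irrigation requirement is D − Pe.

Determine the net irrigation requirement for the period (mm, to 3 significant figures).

12.7 mm

Tmean = (32.4 + 18.5)/2 = 25.45 °C
0.408 Ra = 0.408 × 23.1 = 9.4248 mm/d equivalent
ET₀ = 0.0023 × 9.4248 × (25.45 + 17.8) × √13.9 = 0.0023 × 9.4248 × 43.25 × 3.7283 = 3.4954 mm/d
ETc = Kc × ET₀ = 0.96 × 3.4954 = 3.3556 mm/d
Crop demand D = ETc × 10 d = 3.3556 × 10 = 33.556 mm
Pe = 0.72 × 29.0 = 20.880 mm
D − Pe = 33.556 − 20.880 = 12.676 mm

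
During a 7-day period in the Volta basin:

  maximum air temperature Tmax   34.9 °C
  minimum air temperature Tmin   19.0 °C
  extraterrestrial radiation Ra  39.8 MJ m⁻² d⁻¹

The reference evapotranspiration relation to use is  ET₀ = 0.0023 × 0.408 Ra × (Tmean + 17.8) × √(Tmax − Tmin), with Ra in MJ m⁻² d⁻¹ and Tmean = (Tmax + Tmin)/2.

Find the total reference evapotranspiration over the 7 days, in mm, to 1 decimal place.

46.7 mm

Tmean = (34.9 + 19.0)/2 = 26.95 °C
0.408 Ra = 0.408 × 39.8 = 16.2384 mm/d equivalent
ET₀ = 0.0023 × 16.2384 × (26.95 + 17.8) × √15.9 = 0.0023 × 16.2384 × 44.75 × 3.9875 = 6.6645 mm/d
Over 7 days: 6.6645 × 7 = 46.652 mm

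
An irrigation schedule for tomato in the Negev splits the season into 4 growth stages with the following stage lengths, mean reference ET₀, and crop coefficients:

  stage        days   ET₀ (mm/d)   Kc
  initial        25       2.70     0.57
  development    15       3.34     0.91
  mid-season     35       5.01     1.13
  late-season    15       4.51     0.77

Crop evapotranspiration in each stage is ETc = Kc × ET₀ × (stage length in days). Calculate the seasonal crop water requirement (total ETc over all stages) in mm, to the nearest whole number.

initial: 0.57 × 2.70 × 25 = 38.48 mm
development: 0.91 × 3.34 × 15 = 45.59 mm
mid-season: 1.13 × 5.01 × 35 = 198.15 mm
late-season: 0.77 × 4.51 × 15 = 52.09 mm
Seasonal total = 334.31 mm

334 mm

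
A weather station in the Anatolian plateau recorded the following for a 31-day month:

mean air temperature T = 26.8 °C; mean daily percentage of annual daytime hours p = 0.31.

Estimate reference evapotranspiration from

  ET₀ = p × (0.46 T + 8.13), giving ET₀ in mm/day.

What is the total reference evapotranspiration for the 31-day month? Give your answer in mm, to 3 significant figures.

197 mm

ET₀ = 0.31 × (0.46 × 26.8 + 8.13) = 0.31 × 20.458 = 6.3420 mm/d
Monthly total = 6.3420 × 31 = 196.602 mm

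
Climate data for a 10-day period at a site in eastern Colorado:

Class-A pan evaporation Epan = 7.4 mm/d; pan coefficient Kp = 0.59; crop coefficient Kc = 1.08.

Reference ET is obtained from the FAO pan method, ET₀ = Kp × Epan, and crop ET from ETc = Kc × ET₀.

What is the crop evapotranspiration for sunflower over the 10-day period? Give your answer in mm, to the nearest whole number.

ET₀ = 0.59 × 7.4 = 4.3660 mm/d
ETc = Kc × ET₀ = 1.08 × 4.3660 = 4.7153 mm/d
Over 10 days: 4.7153 × 10 = 47.153 mm

47 mm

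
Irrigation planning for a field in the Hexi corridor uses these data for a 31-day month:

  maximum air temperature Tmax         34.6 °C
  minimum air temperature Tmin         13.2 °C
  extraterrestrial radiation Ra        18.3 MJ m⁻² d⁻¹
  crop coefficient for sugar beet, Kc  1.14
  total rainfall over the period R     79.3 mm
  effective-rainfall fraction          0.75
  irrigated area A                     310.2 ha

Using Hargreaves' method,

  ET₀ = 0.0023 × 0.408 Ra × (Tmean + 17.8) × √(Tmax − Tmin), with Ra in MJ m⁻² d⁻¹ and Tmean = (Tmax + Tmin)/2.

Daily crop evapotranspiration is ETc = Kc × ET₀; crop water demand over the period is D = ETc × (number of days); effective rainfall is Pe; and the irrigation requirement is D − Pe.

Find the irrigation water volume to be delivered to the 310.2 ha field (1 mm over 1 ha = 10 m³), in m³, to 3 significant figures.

179000 m³

Tmean = (34.6 + 13.2)/2 = 23.90 °C
0.408 Ra = 0.408 × 18.3 = 7.4664 mm/d equivalent
ET₀ = 0.0023 × 7.4664 × (23.90 + 17.8) × √21.4 = 0.0023 × 7.4664 × 41.70 × 4.6260 = 3.3127 mm/d
ETc = Kc × ET₀ = 1.14 × 3.3127 = 3.7765 mm/d
Crop demand D = ETc × 31 d = 3.7765 × 31 = 117.072 mm
Pe = 0.75 × 79.3 = 59.475 mm
D − Pe = 117.072 − 59.475 = 57.597 mm
Volume = 57.597 mm × 310.2 ha × 10 = 178665.9 m³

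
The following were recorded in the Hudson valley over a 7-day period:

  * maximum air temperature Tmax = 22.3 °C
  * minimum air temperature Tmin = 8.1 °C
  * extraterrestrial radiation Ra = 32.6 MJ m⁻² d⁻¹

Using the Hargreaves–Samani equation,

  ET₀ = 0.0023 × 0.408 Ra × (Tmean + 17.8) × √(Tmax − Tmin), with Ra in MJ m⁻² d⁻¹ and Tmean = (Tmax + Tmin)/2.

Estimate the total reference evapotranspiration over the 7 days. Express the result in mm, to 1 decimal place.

26.6 mm

Tmean = (22.3 + 8.1)/2 = 15.20 °C
0.408 Ra = 0.408 × 32.6 = 13.3008 mm/d equivalent
ET₀ = 0.0023 × 13.3008 × (15.20 + 17.8) × √14.2 = 0.0023 × 13.3008 × 33.00 × 3.7683 = 3.8042 mm/d
Over 7 days: 3.8042 × 7 = 26.629 mm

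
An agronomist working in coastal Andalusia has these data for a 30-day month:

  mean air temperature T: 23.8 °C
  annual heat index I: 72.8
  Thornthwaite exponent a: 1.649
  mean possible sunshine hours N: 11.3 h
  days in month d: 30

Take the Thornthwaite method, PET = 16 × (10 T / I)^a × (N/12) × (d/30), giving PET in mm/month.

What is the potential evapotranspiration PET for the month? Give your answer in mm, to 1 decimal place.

106.3 mm

10T/I = 10 × 23.8 / 72.8 = 3.2692
(10T/I)^a = 3.2692^1.649 = 7.0520
Uncorrected PET = 16 × 7.0520 = 112.832 mm
Correction = (N/12)(d/30) = (11.3/12)(30/30) = 0.9417
PET = 112.832 × 0.9417 = 106.254 mm/month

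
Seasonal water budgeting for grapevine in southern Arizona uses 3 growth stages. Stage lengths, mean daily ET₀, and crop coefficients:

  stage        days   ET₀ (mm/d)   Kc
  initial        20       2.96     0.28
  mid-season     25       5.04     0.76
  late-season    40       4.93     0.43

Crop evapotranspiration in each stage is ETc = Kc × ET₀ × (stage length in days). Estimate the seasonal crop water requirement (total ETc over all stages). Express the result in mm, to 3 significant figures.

197 mm

initial: 0.28 × 2.96 × 20 = 16.58 mm
mid-season: 0.76 × 5.04 × 25 = 95.76 mm
late-season: 0.43 × 4.93 × 40 = 84.80 mm
Seasonal total = 197.14 mm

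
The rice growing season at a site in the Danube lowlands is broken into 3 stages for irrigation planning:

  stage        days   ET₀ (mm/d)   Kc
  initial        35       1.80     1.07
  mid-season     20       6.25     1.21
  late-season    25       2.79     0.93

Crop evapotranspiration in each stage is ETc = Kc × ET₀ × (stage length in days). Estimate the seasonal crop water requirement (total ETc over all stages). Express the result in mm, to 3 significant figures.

284 mm

initial: 1.07 × 1.80 × 35 = 67.41 mm
mid-season: 1.21 × 6.25 × 20 = 151.25 mm
late-season: 0.93 × 2.79 × 25 = 64.87 mm
Seasonal total = 283.53 mm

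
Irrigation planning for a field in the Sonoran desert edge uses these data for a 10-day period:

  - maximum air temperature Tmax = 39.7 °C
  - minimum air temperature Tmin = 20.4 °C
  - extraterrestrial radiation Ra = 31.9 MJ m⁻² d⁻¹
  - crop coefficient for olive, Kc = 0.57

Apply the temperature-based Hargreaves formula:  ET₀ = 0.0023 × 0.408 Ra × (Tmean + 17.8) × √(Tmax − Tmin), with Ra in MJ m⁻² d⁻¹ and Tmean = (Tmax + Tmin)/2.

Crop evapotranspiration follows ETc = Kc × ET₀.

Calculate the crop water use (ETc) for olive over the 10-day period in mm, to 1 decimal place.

35.9 mm

Tmean = (39.7 + 20.4)/2 = 30.05 °C
0.408 Ra = 0.408 × 31.9 = 13.0152 mm/d equivalent
ET₀ = 0.0023 × 13.0152 × (30.05 + 17.8) × √19.3 = 0.0023 × 13.0152 × 47.85 × 4.3932 = 6.2928 mm/d
ETc = Kc × ET₀ = 0.57 × 6.2928 = 3.5869 mm/d
Over 10 days: 3.5869 × 10 = 35.869 mm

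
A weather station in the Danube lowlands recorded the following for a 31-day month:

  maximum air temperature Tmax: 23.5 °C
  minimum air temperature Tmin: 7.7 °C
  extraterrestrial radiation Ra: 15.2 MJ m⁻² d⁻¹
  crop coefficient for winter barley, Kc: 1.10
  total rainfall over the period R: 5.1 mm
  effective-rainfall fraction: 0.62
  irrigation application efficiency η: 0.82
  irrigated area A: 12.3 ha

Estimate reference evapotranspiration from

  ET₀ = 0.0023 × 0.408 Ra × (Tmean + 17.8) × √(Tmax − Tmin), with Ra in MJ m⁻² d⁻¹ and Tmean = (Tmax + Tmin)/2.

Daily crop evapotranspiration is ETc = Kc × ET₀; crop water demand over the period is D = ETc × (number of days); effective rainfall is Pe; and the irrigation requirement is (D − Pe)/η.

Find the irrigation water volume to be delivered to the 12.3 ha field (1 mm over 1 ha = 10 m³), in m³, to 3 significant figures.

Tmean = (23.5 + 7.7)/2 = 15.60 °C
0.408 Ra = 0.408 × 15.2 = 6.2016 mm/d equivalent
ET₀ = 0.0023 × 6.2016 × (15.60 + 17.8) × √15.8 = 0.0023 × 6.2016 × 33.40 × 3.9749 = 1.8937 mm/d
ETc = Kc × ET₀ = 1.10 × 1.8937 = 2.0831 mm/d
Crop demand D = ETc × 31 d = 2.0831 × 31 = 64.576 mm
Pe = 0.62 × 5.1 = 3.162 mm
D − Pe = 64.576 − 3.162 = 61.414 mm
Gross irrigation = 61.414 / 0.82 = 74.895 mm
Volume = 74.895 mm × 12.3 ha × 10 = 9212.1 m³

9210 m³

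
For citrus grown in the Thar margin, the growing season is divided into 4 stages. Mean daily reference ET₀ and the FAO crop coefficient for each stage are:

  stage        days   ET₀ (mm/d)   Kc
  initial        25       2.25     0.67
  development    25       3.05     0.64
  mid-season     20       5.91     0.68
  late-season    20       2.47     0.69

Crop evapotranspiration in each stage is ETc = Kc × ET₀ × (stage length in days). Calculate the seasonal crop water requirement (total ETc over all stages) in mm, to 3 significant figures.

201 mm

initial: 0.67 × 2.25 × 25 = 37.69 mm
development: 0.64 × 3.05 × 25 = 48.80 mm
mid-season: 0.68 × 5.91 × 20 = 80.38 mm
late-season: 0.69 × 2.47 × 20 = 34.09 mm
Seasonal total = 200.96 mm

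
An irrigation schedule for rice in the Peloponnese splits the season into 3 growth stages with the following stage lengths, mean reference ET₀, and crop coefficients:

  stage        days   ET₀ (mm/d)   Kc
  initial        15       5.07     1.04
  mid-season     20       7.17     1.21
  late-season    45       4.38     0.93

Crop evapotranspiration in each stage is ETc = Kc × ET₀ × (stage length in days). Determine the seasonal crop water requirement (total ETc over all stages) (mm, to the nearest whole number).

436 mm

initial: 1.04 × 5.07 × 15 = 79.09 mm
mid-season: 1.21 × 7.17 × 20 = 173.51 mm
late-season: 0.93 × 4.38 × 45 = 183.30 mm
Seasonal total = 435.90 mm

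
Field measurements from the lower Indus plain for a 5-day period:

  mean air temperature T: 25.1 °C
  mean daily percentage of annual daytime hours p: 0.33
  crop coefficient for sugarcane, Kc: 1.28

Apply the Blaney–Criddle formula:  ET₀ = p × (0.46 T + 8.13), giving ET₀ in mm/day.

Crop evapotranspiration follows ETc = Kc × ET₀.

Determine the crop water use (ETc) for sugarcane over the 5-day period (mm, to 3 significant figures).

ET₀ = 0.33 × (0.46 × 25.1 + 8.13) = 0.33 × 19.676 = 6.4931 mm/d
ETc = Kc × ET₀ = 1.28 × 6.4931 = 8.3112 mm/d
Over 5 days: 8.3112 × 5 = 41.556 mm

41.6 mm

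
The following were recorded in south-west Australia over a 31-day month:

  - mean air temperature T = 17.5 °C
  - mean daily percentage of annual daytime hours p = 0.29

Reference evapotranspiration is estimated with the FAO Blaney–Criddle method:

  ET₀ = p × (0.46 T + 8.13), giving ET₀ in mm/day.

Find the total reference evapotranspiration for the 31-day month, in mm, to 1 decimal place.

ET₀ = 0.29 × (0.46 × 17.5 + 8.13) = 0.29 × 16.180 = 4.6922 mm/d
Monthly total = 4.6922 × 31 = 145.458 mm

145.5 mm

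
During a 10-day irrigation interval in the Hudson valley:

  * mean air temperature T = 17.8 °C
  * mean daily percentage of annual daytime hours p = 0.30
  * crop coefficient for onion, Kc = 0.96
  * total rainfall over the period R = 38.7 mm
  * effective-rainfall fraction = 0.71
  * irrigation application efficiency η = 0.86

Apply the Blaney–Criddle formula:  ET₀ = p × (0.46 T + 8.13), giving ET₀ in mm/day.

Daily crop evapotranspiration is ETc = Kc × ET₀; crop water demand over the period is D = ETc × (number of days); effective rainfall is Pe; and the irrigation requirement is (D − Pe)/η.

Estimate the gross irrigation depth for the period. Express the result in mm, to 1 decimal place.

22.7 mm

ET₀ = 0.30 × (0.46 × 17.8 + 8.13) = 0.30 × 16.318 = 4.8954 mm/d
ETc = Kc × ET₀ = 0.96 × 4.8954 = 4.6996 mm/d
Crop demand D = ETc × 10 d = 4.6996 × 10 = 46.996 mm
Pe = 0.71 × 38.7 = 27.477 mm
D − Pe = 46.996 − 27.477 = 19.519 mm
Gross irrigation = 19.519 / 0.86 = 22.697 mm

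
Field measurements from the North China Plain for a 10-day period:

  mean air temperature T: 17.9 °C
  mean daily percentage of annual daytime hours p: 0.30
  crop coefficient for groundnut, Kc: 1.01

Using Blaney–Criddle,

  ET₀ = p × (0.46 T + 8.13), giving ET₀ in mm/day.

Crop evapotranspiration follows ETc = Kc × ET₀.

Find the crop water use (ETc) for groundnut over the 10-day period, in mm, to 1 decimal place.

ET₀ = 0.30 × (0.46 × 17.9 + 8.13) = 0.30 × 16.364 = 4.9092 mm/d
ETc = Kc × ET₀ = 1.01 × 4.9092 = 4.9583 mm/d
Over 10 days: 4.9583 × 10 = 49.583 mm

49.6 mm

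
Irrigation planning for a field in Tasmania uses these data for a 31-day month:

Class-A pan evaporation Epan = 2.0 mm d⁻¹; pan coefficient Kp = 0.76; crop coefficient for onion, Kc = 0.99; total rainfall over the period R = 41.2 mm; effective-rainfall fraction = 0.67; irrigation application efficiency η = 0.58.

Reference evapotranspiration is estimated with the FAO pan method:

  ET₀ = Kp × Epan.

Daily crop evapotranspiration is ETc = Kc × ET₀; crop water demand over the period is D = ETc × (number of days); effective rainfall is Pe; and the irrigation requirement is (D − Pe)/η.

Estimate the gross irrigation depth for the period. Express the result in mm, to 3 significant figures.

ET₀ = 0.76 × 2.0 = 1.5200 mm/d
ETc = Kc × ET₀ = 0.99 × 1.5200 = 1.5048 mm/d
Crop demand D = ETc × 31 d = 1.5048 × 31 = 46.649 mm
Pe = 0.67 × 41.2 = 27.604 mm
D − Pe = 46.649 − 27.604 = 19.045 mm
Gross irrigation = 19.045 / 0.58 = 32.836 mm

32.8 mm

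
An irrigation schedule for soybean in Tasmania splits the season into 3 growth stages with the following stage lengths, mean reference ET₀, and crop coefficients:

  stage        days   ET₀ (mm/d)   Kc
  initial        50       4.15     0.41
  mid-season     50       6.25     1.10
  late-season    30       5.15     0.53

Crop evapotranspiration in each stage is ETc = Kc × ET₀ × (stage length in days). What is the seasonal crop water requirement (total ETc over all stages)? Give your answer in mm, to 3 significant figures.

initial: 0.41 × 4.15 × 50 = 85.08 mm
mid-season: 1.10 × 6.25 × 50 = 343.75 mm
late-season: 0.53 × 5.15 × 30 = 81.89 mm
Seasonal total = 510.72 mm

511 mm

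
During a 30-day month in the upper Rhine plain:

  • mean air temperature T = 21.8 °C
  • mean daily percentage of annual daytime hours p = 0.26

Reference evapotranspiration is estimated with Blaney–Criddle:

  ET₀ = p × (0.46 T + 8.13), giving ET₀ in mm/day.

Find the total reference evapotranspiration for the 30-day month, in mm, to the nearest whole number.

ET₀ = 0.26 × (0.46 × 21.8 + 8.13) = 0.26 × 18.158 = 4.7211 mm/d
Monthly total = 4.7211 × 30 = 141.633 mm

142 mm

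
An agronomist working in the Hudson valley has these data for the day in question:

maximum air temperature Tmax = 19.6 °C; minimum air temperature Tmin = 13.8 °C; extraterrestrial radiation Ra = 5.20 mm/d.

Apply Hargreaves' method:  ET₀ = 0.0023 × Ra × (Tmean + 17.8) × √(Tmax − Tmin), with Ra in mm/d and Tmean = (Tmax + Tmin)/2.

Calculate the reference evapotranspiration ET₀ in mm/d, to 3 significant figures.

0.994 mm/d

Tmean = (19.6 + 13.8)/2 = 16.70 °C
ET₀ = 0.0023 × 5.20 × (16.70 + 17.8) × √5.8 = 0.0023 × 5.20 × 34.50 × 2.4083 = 0.9937 mm/d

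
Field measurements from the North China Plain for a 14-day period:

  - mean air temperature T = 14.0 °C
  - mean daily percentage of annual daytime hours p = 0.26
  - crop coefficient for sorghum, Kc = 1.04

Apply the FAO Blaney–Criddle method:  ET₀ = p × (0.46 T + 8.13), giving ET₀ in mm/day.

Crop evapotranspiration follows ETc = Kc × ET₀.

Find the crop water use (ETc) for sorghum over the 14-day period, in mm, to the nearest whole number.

ET₀ = 0.26 × (0.46 × 14.0 + 8.13) = 0.26 × 14.570 = 3.7882 mm/d
ETc = Kc × ET₀ = 1.04 × 3.7882 = 3.9397 mm/d
Over 14 days: 3.9397 × 14 = 55.156 mm

55 mm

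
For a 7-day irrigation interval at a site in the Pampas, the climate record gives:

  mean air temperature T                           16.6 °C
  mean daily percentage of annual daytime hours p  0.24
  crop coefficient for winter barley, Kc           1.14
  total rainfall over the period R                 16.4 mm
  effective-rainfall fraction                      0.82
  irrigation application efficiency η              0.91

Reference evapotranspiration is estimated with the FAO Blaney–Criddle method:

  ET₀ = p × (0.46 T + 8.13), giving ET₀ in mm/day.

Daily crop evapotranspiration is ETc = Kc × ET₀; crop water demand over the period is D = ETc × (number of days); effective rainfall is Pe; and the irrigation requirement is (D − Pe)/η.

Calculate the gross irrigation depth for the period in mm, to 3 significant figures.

ET₀ = 0.24 × (0.46 × 16.6 + 8.13) = 0.24 × 15.766 = 3.7838 mm/d
ETc = Kc × ET₀ = 1.14 × 3.7838 = 4.3135 mm/d
Crop demand D = ETc × 7 d = 4.3135 × 7 = 30.195 mm
Pe = 0.82 × 16.4 = 13.448 mm
D − Pe = 30.195 − 13.448 = 16.747 mm
Gross irrigation = 16.747 / 0.91 = 18.403 mm

18.4 mm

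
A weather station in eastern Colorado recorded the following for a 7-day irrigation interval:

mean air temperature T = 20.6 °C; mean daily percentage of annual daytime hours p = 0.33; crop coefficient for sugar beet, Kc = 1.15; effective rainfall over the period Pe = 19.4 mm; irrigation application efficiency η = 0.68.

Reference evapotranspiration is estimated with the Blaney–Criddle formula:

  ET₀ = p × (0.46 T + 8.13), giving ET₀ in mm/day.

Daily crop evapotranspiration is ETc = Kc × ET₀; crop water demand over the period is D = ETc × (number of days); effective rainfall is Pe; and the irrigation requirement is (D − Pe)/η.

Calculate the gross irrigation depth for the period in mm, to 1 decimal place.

ET₀ = 0.33 × (0.46 × 20.6 + 8.13) = 0.33 × 17.606 = 5.8100 mm/d
ETc = Kc × ET₀ = 1.15 × 5.8100 = 6.6815 mm/d
Crop demand D = ETc × 7 d = 6.6815 × 7 = 46.771 mm
D − Pe = 46.771 − 19.4 = 27.371 mm
Gross irrigation = 27.371 / 0.68 = 40.251 mm

40.3 mm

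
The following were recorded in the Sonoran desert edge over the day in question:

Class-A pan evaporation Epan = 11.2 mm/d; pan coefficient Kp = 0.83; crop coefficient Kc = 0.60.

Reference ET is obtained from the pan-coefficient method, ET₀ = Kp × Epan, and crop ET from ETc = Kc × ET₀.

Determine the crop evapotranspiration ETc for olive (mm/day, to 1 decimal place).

5.6 mm/day

ET₀ = 0.83 × 11.2 = 9.2960 mm/d
ETc = Kc × ET₀ = 0.60 × 9.2960 = 5.5776 mm/d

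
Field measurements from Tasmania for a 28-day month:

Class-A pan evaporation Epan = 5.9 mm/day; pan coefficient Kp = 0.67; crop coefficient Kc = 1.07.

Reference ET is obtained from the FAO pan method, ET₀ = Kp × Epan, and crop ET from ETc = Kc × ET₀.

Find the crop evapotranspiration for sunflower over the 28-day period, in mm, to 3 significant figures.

118 mm

ET₀ = 0.67 × 5.9 = 3.9530 mm/d
ETc = Kc × ET₀ = 1.07 × 3.9530 = 4.2297 mm/d
Over 28 days: 4.2297 × 28 = 118.432 mm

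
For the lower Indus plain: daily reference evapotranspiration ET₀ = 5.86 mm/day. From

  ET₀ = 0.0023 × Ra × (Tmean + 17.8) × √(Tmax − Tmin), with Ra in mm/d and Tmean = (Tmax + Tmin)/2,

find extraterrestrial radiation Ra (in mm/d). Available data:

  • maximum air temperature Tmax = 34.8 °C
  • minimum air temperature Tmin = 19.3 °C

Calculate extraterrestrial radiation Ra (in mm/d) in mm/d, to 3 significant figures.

Tmean = 27.05 °C; √ΔT = 3.9370
Ra = ET₀ / [0.0023 × (Tmean+17.8) × √ΔT] = 5.86 / (0.0023 × 44.85 × 3.9370) = 14.429 mm/d

14.4 mm/d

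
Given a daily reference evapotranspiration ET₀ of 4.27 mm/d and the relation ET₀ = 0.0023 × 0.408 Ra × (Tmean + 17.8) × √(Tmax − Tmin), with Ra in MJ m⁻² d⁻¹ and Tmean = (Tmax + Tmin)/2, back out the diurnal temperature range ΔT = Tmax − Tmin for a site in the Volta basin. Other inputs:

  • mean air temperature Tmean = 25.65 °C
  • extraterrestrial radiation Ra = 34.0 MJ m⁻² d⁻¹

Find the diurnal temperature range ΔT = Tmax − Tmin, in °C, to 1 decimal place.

9.5 °C

√ΔT = ET₀ / [0.0023 × 0.408 × Ra × (Tmean+17.8)] = 4.27 / (0.0023 × 13.8720 × 43.45) = 3.0801
ΔT = 3.0801² = 9.487 °C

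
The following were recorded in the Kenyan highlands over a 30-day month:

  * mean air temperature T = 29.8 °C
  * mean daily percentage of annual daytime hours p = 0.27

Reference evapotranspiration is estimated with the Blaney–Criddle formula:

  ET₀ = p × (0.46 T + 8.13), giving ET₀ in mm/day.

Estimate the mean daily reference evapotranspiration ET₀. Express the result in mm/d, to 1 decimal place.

5.9 mm/d

ET₀ = 0.27 × (0.46 × 29.8 + 8.13) = 0.27 × 21.838 = 5.8963 mm/d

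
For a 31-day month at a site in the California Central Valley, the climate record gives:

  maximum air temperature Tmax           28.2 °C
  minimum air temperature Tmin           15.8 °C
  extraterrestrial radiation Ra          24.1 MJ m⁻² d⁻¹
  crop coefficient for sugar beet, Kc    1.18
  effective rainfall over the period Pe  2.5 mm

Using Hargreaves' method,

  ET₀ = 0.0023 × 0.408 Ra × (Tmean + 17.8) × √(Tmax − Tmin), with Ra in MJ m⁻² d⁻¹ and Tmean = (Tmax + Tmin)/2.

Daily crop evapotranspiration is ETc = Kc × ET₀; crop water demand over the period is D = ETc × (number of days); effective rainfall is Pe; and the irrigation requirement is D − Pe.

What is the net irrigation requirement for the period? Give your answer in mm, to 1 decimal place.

113.4 mm

Tmean = (28.2 + 15.8)/2 = 22.00 °C
0.408 Ra = 0.408 × 24.1 = 9.8328 mm/d equivalent
ET₀ = 0.0023 × 9.8328 × (22.00 + 17.8) × √12.4 = 0.0023 × 9.8328 × 39.80 × 3.5214 = 3.1696 mm/d
ETc = Kc × ET₀ = 1.18 × 3.1696 = 3.7401 mm/d
Crop demand D = ETc × 31 d = 3.7401 × 31 = 115.943 mm
D − Pe = 115.943 − 2.5 = 113.443 mm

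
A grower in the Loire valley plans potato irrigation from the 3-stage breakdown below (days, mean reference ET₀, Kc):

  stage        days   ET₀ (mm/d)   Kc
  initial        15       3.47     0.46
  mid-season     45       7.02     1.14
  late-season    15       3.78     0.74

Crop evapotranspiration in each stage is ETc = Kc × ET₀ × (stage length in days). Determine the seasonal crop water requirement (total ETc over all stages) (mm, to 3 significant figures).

initial: 0.46 × 3.47 × 15 = 23.94 mm
mid-season: 1.14 × 7.02 × 45 = 360.13 mm
late-season: 0.74 × 3.78 × 15 = 41.96 mm
Seasonal total = 426.03 mm

426 mm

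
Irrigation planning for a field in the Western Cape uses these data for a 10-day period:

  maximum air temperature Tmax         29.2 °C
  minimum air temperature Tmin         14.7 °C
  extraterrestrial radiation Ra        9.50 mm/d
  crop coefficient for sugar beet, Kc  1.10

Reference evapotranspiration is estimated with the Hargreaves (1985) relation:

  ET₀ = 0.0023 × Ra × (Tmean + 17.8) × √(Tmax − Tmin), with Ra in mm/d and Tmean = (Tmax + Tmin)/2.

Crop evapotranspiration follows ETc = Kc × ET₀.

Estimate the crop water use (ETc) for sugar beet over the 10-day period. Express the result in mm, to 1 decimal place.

36.4 mm

Tmean = (29.2 + 14.7)/2 = 21.95 °C
ET₀ = 0.0023 × 9.50 × (21.95 + 17.8) × √14.5 = 0.0023 × 9.50 × 39.75 × 3.8079 = 3.3073 mm/d
ETc = Kc × ET₀ = 1.10 × 3.3073 = 3.6380 mm/d
Over 10 days: 3.6380 × 10 = 36.380 mm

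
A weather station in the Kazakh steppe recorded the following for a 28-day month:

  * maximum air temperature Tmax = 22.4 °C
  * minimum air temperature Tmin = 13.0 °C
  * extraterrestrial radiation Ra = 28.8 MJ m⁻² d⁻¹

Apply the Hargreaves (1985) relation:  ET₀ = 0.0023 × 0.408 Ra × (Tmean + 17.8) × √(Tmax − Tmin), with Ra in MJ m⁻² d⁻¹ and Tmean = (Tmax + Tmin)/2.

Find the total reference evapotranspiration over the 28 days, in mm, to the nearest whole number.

82 mm

Tmean = (22.4 + 13.0)/2 = 17.70 °C
0.408 Ra = 0.408 × 28.8 = 11.7504 mm/d equivalent
ET₀ = 0.0023 × 11.7504 × (17.70 + 17.8) × √9.4 = 0.0023 × 11.7504 × 35.50 × 3.0659 = 2.9415 mm/d
Over 28 days: 2.9415 × 28 = 82.362 mm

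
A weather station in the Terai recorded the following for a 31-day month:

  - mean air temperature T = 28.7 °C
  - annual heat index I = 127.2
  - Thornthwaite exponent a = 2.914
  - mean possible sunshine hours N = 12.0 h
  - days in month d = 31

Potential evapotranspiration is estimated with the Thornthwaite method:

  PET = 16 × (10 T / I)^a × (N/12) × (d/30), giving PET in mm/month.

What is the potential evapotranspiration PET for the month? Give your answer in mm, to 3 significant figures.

10T/I = 10 × 28.7 / 127.2 = 2.2563
(10T/I)^a = 2.2563^2.914 = 10.7102
Uncorrected PET = 16 × 10.7102 = 171.363 mm
Correction = (N/12)(d/30) = (12.0/12)(31/30) = 1.0333
PET = 171.363 × 1.0333 = 177.069 mm/month

177 mm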